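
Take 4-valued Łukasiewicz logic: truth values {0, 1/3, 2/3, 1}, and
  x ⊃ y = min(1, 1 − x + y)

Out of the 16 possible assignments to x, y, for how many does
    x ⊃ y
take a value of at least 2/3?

13

x = 0, y = 0 ↦ 1  ≥
x = 0, y = 1/3 ↦ 1  ≥
x = 0, y = 2/3 ↦ 1  ≥
x = 0, y = 1 ↦ 1  ≥
x = 1/3, y = 0 ↦ 2/3  ≥
x = 1/3, y = 1/3 ↦ 1  ≥
x = 1/3, y = 2/3 ↦ 1  ≥
x = 1/3, y = 1 ↦ 1  ≥
x = 2/3, y = 0 ↦ 1/3  <
x = 2/3, y = 1/3 ↦ 2/3  ≥
x = 2/3, y = 2/3 ↦ 1  ≥
x = 2/3, y = 1 ↦ 1  ≥
x = 1, y = 0 ↦ 0  <
x = 1, y = 1/3 ↦ 1/3  <
x = 1, y = 2/3 ↦ 2/3  ≥
x = 1, y = 1 ↦ 1  ≥
So 13 of the 16 assignments meet the threshold.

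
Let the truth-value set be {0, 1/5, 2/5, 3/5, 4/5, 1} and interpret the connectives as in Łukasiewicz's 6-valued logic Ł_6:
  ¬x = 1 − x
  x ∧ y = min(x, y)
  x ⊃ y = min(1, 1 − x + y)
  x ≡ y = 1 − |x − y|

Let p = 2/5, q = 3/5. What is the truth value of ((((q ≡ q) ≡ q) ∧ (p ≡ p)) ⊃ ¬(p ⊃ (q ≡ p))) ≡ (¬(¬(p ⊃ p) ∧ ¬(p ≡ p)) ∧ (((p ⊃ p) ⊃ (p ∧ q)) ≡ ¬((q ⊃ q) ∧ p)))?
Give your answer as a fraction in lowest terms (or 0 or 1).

q ≡ q = 3/5 ≡ 3/5 = 1
(q ≡ q) ≡ q = 1 ≡ 3/5 = 3/5
p ≡ p = 2/5 ≡ 2/5 = 1
((q ≡ q) ≡ q) ∧ (p ≡ p) = 3/5 ∧ 1 = 3/5
q ≡ p = 3/5 ≡ 2/5 = 4/5
p ⊃ (q ≡ p) = 2/5 ⊃ 4/5 = 1
¬(p ⊃ (q ≡ p)) = ¬1 = 0
(((q ≡ q) ≡ q) ∧ (p ≡ p)) ⊃ ¬(p ⊃ (q ≡ p)) = 3/5 ⊃ 0 = 2/5
p ⊃ p = 2/5 ⊃ 2/5 = 1
¬(p ⊃ p) = ¬1 = 0
p ≡ p = 2/5 ≡ 2/5 = 1
¬(p ≡ p) = ¬1 = 0
¬(p ⊃ p) ∧ ¬(p ≡ p) = 0 ∧ 0 = 0
¬(¬(p ⊃ p) ∧ ¬(p ≡ p)) = ¬0 = 1
p ⊃ p = 2/5 ⊃ 2/5 = 1
p ∧ q = 2/5 ∧ 3/5 = 2/5
(p ⊃ p) ⊃ (p ∧ q) = 1 ⊃ 2/5 = 2/5
q ⊃ q = 3/5 ⊃ 3/5 = 1
(q ⊃ q) ∧ p = 1 ∧ 2/5 = 2/5
¬((q ⊃ q) ∧ p) = ¬2/5 = 3/5
((p ⊃ p) ⊃ (p ∧ q)) ≡ ¬((q ⊃ q) ∧ p) = 2/5 ≡ 3/5 = 4/5
¬(¬(p ⊃ p) ∧ ¬(p ≡ p)) ∧ (((p ⊃ p) ⊃ (p ∧ q)) ≡ ¬((q ⊃ q) ∧ p)) = 1 ∧ 4/5 = 4/5
((((q ≡ q) ≡ q) ∧ (p ≡ p)) ⊃ ¬(p ⊃ (q ≡ p))) ≡ (¬(¬(p ⊃ p) ∧ ¬(p ≡ p)) ∧ (((p ⊃ p) ⊃ (p ∧ q)) ≡ ¬((q ⊃ q) ∧ p))) = 2/5 ≡ 4/5 = 3/5

3/5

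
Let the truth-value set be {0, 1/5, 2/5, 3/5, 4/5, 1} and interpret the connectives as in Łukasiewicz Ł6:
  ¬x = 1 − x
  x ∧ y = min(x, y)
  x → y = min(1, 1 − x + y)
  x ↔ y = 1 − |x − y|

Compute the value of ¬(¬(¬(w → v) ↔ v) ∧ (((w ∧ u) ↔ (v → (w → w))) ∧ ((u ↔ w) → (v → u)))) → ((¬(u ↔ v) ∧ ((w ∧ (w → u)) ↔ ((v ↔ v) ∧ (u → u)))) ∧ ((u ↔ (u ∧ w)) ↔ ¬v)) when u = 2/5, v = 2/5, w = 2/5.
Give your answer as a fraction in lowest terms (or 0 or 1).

2/5

w → v = 2/5 → 2/5 = 1
¬(w → v) = ¬1 = 0
¬(w → v) ↔ v = 0 ↔ 2/5 = 3/5
¬(¬(w → v) ↔ v) = ¬3/5 = 2/5
w ∧ u = 2/5 ∧ 2/5 = 2/5
w → w = 2/5 → 2/5 = 1
v → (w → w) = 2/5 → 1 = 1
(w ∧ u) ↔ (v → (w → w)) = 2/5 ↔ 1 = 2/5
u ↔ w = 2/5 ↔ 2/5 = 1
v → u = 2/5 → 2/5 = 1
(u ↔ w) → (v → u) = 1 → 1 = 1
((w ∧ u) ↔ (v → (w → w))) ∧ ((u ↔ w) → (v → u)) = 2/5 ∧ 1 = 2/5
¬(¬(w → v) ↔ v) ∧ (((w ∧ u) ↔ (v → (w → w))) ∧ ((u ↔ w) → (v → u))) = 2/5 ∧ 2/5 = 2/5
¬(¬(¬(w → v) ↔ v) ∧ (((w ∧ u) ↔ (v → (w → w))) ∧ ((u ↔ w) → (v → u)))) = ¬2/5 = 3/5
u ↔ v = 2/5 ↔ 2/5 = 1
¬(u ↔ v) = ¬1 = 0
w → u = 2/5 → 2/5 = 1
w ∧ (w → u) = 2/5 ∧ 1 = 2/5
v ↔ v = 2/5 ↔ 2/5 = 1
u → u = 2/5 → 2/5 = 1
(v ↔ v) ∧ (u → u) = 1 ∧ 1 = 1
(w ∧ (w → u)) ↔ ((v ↔ v) ∧ (u → u)) = 2/5 ↔ 1 = 2/5
¬(u ↔ v) ∧ ((w ∧ (w → u)) ↔ ((v ↔ v) ∧ (u → u))) = 0 ∧ 2/5 = 0
u ∧ w = 2/5 ∧ 2/5 = 2/5
u ↔ (u ∧ w) = 2/5 ↔ 2/5 = 1
¬v = ¬2/5 = 3/5
(u ↔ (u ∧ w)) ↔ ¬v = 1 ↔ 3/5 = 3/5
(¬(u ↔ v) ∧ ((w ∧ (w → u)) ↔ ((v ↔ v) ∧ (u → u)))) ∧ ((u ↔ (u ∧ w)) ↔ ¬v) = 0 ∧ 3/5 = 0
¬(¬(¬(w → v) ↔ v) ∧ (((w ∧ u) ↔ (v → (w → w))) ∧ ((u ↔ w) → (v → u)))) → ((¬(u ↔ v) ∧ ((w ∧ (w → u)) ↔ ((v ↔ v) ∧ (u → u)))) ∧ ((u ↔ (u ∧ w)) ↔ ¬v)) = 3/5 → 0 = 2/5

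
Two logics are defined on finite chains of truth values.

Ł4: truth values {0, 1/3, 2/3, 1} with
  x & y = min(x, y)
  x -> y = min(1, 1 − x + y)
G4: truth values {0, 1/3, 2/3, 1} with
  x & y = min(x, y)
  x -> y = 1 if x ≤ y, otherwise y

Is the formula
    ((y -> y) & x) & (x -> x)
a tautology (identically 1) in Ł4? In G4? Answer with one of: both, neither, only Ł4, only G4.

In Ł4: at x = 0, y = 0 the value is 0 — not a tautology.
In G4: at x = 0, y = 0 the value is 0 — not a tautology.

neither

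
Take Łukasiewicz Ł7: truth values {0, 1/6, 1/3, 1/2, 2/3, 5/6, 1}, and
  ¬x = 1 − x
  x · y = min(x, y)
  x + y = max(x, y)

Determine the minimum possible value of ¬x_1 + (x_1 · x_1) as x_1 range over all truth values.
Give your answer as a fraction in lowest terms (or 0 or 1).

Take x_1 = 1/2:
¬x_1 = ¬1/2 = 1/2
x_1 · x_1 = 1/2 · 1/2 = 1/2
¬x_1 + (x_1 · x_1) = 1/2 + 1/2 = 1/2
No assignment yields a value below 1/2, so this is the minimum.

1/2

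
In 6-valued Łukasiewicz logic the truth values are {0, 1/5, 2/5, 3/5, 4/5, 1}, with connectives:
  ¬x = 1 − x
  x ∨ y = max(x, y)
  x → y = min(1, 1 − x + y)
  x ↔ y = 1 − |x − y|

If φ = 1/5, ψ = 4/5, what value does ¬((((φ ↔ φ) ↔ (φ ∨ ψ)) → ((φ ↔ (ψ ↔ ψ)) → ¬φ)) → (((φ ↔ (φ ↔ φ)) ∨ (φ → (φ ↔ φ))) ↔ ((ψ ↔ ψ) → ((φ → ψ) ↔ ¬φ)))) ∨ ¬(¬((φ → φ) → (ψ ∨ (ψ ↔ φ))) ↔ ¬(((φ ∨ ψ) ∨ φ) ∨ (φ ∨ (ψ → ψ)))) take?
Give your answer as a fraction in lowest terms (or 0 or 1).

φ ↔ φ = 1/5 ↔ 1/5 = 1
φ ∨ ψ = 1/5 ∨ 4/5 = 4/5
(φ ↔ φ) ↔ (φ ∨ ψ) = 1 ↔ 4/5 = 4/5
ψ ↔ ψ = 4/5 ↔ 4/5 = 1
φ ↔ (ψ ↔ ψ) = 1/5 ↔ 1 = 1/5
¬φ = ¬1/5 = 4/5
(φ ↔ (ψ ↔ ψ)) → ¬φ = 1/5 → 4/5 = 1
((φ ↔ φ) ↔ (φ ∨ ψ)) → ((φ ↔ (ψ ↔ ψ)) → ¬φ) = 4/5 → 1 = 1
φ ↔ φ = 1/5 ↔ 1/5 = 1
φ ↔ (φ ↔ φ) = 1/5 ↔ 1 = 1/5
φ ↔ φ = 1/5 ↔ 1/5 = 1
φ → (φ ↔ φ) = 1/5 → 1 = 1
(φ ↔ (φ ↔ φ)) ∨ (φ → (φ ↔ φ)) = 1/5 ∨ 1 = 1
ψ ↔ ψ = 4/5 ↔ 4/5 = 1
φ → ψ = 1/5 → 4/5 = 1
¬φ = ¬1/5 = 4/5
(φ → ψ) ↔ ¬φ = 1 ↔ 4/5 = 4/5
(ψ ↔ ψ) → ((φ → ψ) ↔ ¬φ) = 1 → 4/5 = 4/5
((φ ↔ (φ ↔ φ)) ∨ (φ → (φ ↔ φ))) ↔ ((ψ ↔ ψ) → ((φ → ψ) ↔ ¬φ)) = 1 ↔ 4/5 = 4/5
(((φ ↔ φ) ↔ (φ ∨ ψ)) → ((φ ↔ (ψ ↔ ψ)) → ¬φ)) → (((φ ↔ (φ ↔ φ)) ∨ (φ → (φ ↔ φ))) ↔ ((ψ ↔ ψ) → ((φ → ψ) ↔ ¬φ))) = 1 → 4/5 = 4/5
¬((((φ ↔ φ) ↔ (φ ∨ ψ)) → ((φ ↔ (ψ ↔ ψ)) → ¬φ)) → (((φ ↔ (φ ↔ φ)) ∨ (φ → (φ ↔ φ))) ↔ ((ψ ↔ ψ) → ((φ → ψ) ↔ ¬φ)))) = ¬4/5 = 1/5
φ → φ = 1/5 → 1/5 = 1
ψ ↔ φ = 4/5 ↔ 1/5 = 2/5
ψ ∨ (ψ ↔ φ) = 4/5 ∨ 2/5 = 4/5
(φ → φ) → (ψ ∨ (ψ ↔ φ)) = 1 → 4/5 = 4/5
¬((φ → φ) → (ψ ∨ (ψ ↔ φ))) = ¬4/5 = 1/5
φ ∨ ψ = 1/5 ∨ 4/5 = 4/5
(φ ∨ ψ) ∨ φ = 4/5 ∨ 1/5 = 4/5
ψ → ψ = 4/5 → 4/5 = 1
φ ∨ (ψ → ψ) = 1/5 ∨ 1 = 1
((φ ∨ ψ) ∨ φ) ∨ (φ ∨ (ψ → ψ)) = 4/5 ∨ 1 = 1
¬(((φ ∨ ψ) ∨ φ) ∨ (φ ∨ (ψ → ψ))) = ¬1 = 0
¬((φ → φ) → (ψ ∨ (ψ ↔ φ))) ↔ ¬(((φ ∨ ψ) ∨ φ) ∨ (φ ∨ (ψ → ψ))) = 1/5 ↔ 0 = 4/5
¬(¬((φ → φ) → (ψ ∨ (ψ ↔ φ))) ↔ ¬(((φ ∨ ψ) ∨ φ) ∨ (φ ∨ (ψ → ψ)))) = ¬4/5 = 1/5
¬((((φ ↔ φ) ↔ (φ ∨ ψ)) → ((φ ↔ (ψ ↔ ψ)) → ¬φ)) → (((φ ↔ (φ ↔ φ)) ∨ (φ → (φ ↔ φ))) ↔ ((ψ ↔ ψ) → ((φ → ψ) ↔ ¬φ)))) ∨ ¬(¬((φ → φ) → (ψ ∨ (ψ ↔ φ))) ↔ ¬(((φ ∨ ψ) ∨ φ) ∨ (φ ∨ (ψ → ψ)))) = 1/5 ∨ 1/5 = 1/5

1/5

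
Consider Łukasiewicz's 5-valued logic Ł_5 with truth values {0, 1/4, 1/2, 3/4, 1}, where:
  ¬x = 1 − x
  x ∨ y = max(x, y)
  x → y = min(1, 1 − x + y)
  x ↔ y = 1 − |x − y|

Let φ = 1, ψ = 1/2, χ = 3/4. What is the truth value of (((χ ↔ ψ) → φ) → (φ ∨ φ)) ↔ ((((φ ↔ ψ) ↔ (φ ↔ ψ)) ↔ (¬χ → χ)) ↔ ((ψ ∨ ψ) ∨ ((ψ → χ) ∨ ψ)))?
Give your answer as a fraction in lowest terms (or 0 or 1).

χ ↔ ψ = 3/4 ↔ 1/2 = 3/4
(χ ↔ ψ) → φ = 3/4 → 1 = 1
φ ∨ φ = 1 ∨ 1 = 1
((χ ↔ ψ) → φ) → (φ ∨ φ) = 1 → 1 = 1
φ ↔ ψ = 1 ↔ 1/2 = 1/2
φ ↔ ψ = 1 ↔ 1/2 = 1/2
(φ ↔ ψ) ↔ (φ ↔ ψ) = 1/2 ↔ 1/2 = 1
¬χ = ¬3/4 = 1/4
¬χ → χ = 1/4 → 3/4 = 1
((φ ↔ ψ) ↔ (φ ↔ ψ)) ↔ (¬χ → χ) = 1 ↔ 1 = 1
ψ ∨ ψ = 1/2 ∨ 1/2 = 1/2
ψ → χ = 1/2 → 3/4 = 1
(ψ → χ) ∨ ψ = 1 ∨ 1/2 = 1
(ψ ∨ ψ) ∨ ((ψ → χ) ∨ ψ) = 1/2 ∨ 1 = 1
(((φ ↔ ψ) ↔ (φ ↔ ψ)) ↔ (¬χ → χ)) ↔ ((ψ ∨ ψ) ∨ ((ψ → χ) ∨ ψ)) = 1 ↔ 1 = 1
(((χ ↔ ψ) → φ) → (φ ∨ φ)) ↔ ((((φ ↔ ψ) ↔ (φ ↔ ψ)) ↔ (¬χ → χ)) ↔ ((ψ ∨ ψ) ∨ ((ψ → χ) ∨ ψ))) = 1 ↔ 1 = 1

1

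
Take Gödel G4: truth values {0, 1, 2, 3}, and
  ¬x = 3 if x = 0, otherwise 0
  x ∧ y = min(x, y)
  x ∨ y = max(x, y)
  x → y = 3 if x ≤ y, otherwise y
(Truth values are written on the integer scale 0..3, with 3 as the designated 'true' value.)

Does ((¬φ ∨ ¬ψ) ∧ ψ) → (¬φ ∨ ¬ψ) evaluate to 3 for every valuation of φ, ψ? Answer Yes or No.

Yes

φ = 0, ψ = 0 ↦ 3
φ = 0, ψ = 1 ↦ 3
φ = 0, ψ = 2 ↦ 3
φ = 0, ψ = 3 ↦ 3
φ = 1, ψ = 0 ↦ 3
φ = 1, ψ = 1 ↦ 3
φ = 1, ψ = 2 ↦ 3
φ = 1, ψ = 3 ↦ 3
φ = 2, ψ = 0 ↦ 3
φ = 2, ψ = 1 ↦ 3
φ = 2, ψ = 2 ↦ 3
φ = 2, ψ = 3 ↦ 3
φ = 3, ψ = 0 ↦ 3
φ = 3, ψ = 1 ↦ 3
φ = 3, ψ = 2 ↦ 3
φ = 3, ψ = 3 ↦ 3
Every assignment gives a value ≥ 3.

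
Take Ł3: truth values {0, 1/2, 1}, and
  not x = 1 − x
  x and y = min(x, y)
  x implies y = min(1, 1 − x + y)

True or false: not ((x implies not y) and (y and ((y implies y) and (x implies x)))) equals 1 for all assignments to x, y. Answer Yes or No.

No

Counterexample: take x = 0, y = 1/2.
not y = not 1/2 = 1/2
x implies not y = 0 implies 1/2 = 1
y implies y = 1/2 implies 1/2 = 1
x implies x = 0 implies 0 = 1
(y implies y) and (x implies x) = 1 and 1 = 1
y and ((y implies y) and (x implies x)) = 1/2 and 1 = 1/2
(x implies not y) and (y and ((y implies y) and (x implies x))) = 1 and 1/2 = 1/2
not ((x implies not y) and (y and ((y implies y) and (x implies x)))) = not 1/2 = 1/2
This gives 1/2 ≠ 1.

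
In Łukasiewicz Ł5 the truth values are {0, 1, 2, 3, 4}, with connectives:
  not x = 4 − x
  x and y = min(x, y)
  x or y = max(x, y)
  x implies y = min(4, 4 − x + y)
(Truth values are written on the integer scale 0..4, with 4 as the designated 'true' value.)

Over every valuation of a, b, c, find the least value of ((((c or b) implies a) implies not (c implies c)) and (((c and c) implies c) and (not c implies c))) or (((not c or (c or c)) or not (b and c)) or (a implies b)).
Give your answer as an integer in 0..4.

2

Take a = 4, b = 2, c = 2:
c or b = 2 or 2 = 2
(c or b) implies a = 2 implies 4 = 4
c implies c = 2 implies 2 = 4
not (c implies c) = not 4 = 0
((c or b) implies a) implies not (c implies c) = 4 implies 0 = 0
c and c = 2 and 2 = 2
(c and c) implies c = 2 implies 2 = 4
not c = not 2 = 2
not c implies c = 2 implies 2 = 4
((c and c) implies c) and (not c implies c) = 4 and 4 = 4
(((c or b) implies a) implies not (c implies c)) and (((c and c) implies c) and (not c implies c)) = 0 and 4 = 0
not c = not 2 = 2
c or c = 2 or 2 = 2
not c or (c or c) = 2 or 2 = 2
b and c = 2 and 2 = 2
not (b and c) = not 2 = 2
(not c or (c or c)) or not (b and c) = 2 or 2 = 2
a implies b = 4 implies 2 = 2
((not c or (c or c)) or not (b and c)) or (a implies b) = 2 or 2 = 2
((((c or b) implies a) implies not (c implies c)) and (((c and c) implies c) and (not c implies c))) or (((not c or (c or c)) or not (b and c)) or (a implies b)) = 0 or 2 = 2
No assignment yields a value below 2, so this is the minimum.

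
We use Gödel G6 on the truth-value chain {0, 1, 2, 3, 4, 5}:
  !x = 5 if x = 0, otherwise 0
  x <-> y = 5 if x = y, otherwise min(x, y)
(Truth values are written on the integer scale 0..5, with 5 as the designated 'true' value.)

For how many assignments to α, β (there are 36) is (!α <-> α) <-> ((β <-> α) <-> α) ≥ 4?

value 5: 6 assignments (counts)
value 0: 30 assignments
So 6 of the 36 assignments meet the threshold.

6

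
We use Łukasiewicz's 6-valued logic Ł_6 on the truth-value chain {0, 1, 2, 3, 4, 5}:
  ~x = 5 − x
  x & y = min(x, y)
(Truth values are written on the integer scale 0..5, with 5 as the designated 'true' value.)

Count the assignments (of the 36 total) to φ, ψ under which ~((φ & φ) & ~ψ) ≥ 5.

value 5: 11 assignments (counts)
value 4: 9 assignments
value 3: 7 assignments
value 2: 5 assignments
value 1: 3 assignments
value 0: 1 assignment
So 11 of the 36 assignments meet the threshold.

11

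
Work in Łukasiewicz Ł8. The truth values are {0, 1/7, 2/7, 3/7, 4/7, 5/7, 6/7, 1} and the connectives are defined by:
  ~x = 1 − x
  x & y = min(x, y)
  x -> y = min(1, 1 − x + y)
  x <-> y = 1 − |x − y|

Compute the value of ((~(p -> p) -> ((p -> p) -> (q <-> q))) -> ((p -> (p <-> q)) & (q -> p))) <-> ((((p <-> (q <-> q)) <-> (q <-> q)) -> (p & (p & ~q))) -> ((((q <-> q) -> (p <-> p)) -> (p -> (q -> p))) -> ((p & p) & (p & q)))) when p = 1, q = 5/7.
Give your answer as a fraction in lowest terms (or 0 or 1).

p -> p = 1 -> 1 = 1
~(p -> p) = ~1 = 0
p -> p = 1 -> 1 = 1
q <-> q = 5/7 <-> 5/7 = 1
(p -> p) -> (q <-> q) = 1 -> 1 = 1
~(p -> p) -> ((p -> p) -> (q <-> q)) = 0 -> 1 = 1
p <-> q = 1 <-> 5/7 = 5/7
p -> (p <-> q) = 1 -> 5/7 = 5/7
q -> p = 5/7 -> 1 = 1
(p -> (p <-> q)) & (q -> p) = 5/7 & 1 = 5/7
(~(p -> p) -> ((p -> p) -> (q <-> q))) -> ((p -> (p <-> q)) & (q -> p)) = 1 -> 5/7 = 5/7
q <-> q = 5/7 <-> 5/7 = 1
p <-> (q <-> q) = 1 <-> 1 = 1
q <-> q = 5/7 <-> 5/7 = 1
(p <-> (q <-> q)) <-> (q <-> q) = 1 <-> 1 = 1
~q = ~5/7 = 2/7
p & ~q = 1 & 2/7 = 2/7
p & (p & ~q) = 1 & 2/7 = 2/7
((p <-> (q <-> q)) <-> (q <-> q)) -> (p & (p & ~q)) = 1 -> 2/7 = 2/7
q <-> q = 5/7 <-> 5/7 = 1
p <-> p = 1 <-> 1 = 1
(q <-> q) -> (p <-> p) = 1 -> 1 = 1
q -> p = 5/7 -> 1 = 1
p -> (q -> p) = 1 -> 1 = 1
((q <-> q) -> (p <-> p)) -> (p -> (q -> p)) = 1 -> 1 = 1
p & p = 1 & 1 = 1
p & q = 1 & 5/7 = 5/7
(p & p) & (p & q) = 1 & 5/7 = 5/7
(((q <-> q) -> (p <-> p)) -> (p -> (q -> p))) -> ((p & p) & (p & q)) = 1 -> 5/7 = 5/7
(((p <-> (q <-> q)) <-> (q <-> q)) -> (p & (p & ~q))) -> ((((q <-> q) -> (p <-> p)) -> (p -> (q -> p))) -> ((p & p) & (p & q))) = 2/7 -> 5/7 = 1
((~(p -> p) -> ((p -> p) -> (q <-> q))) -> ((p -> (p <-> q)) & (q -> p))) <-> ((((p <-> (q <-> q)) <-> (q <-> q)) -> (p & (p & ~q))) -> ((((q <-> q) -> (p <-> p)) -> (p -> (q -> p))) -> ((p & p) & (p & q)))) = 5/7 <-> 1 = 5/7

5/7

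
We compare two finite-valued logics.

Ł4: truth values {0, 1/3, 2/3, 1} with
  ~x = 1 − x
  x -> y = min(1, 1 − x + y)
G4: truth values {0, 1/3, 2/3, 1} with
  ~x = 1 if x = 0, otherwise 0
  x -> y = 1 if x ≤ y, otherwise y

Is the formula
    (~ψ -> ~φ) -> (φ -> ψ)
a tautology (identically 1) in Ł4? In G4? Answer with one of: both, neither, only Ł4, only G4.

only Ł4

In Ł4: every assignment gives 1 — tautology.
In G4: at φ = 2/3, ψ = 1/3 the value is 1/3 — not a tautology.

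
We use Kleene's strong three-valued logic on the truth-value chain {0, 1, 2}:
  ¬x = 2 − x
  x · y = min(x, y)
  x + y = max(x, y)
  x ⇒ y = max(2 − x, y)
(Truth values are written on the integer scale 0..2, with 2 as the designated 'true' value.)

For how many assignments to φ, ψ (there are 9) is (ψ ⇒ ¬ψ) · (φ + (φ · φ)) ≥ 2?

1

φ = 0, ψ = 0 ↦ 0  <
φ = 0, ψ = 1 ↦ 0  <
φ = 0, ψ = 2 ↦ 0  <
φ = 1, ψ = 0 ↦ 1  <
φ = 1, ψ = 1 ↦ 1  <
φ = 1, ψ = 2 ↦ 0  <
φ = 2, ψ = 0 ↦ 2  ≥
φ = 2, ψ = 1 ↦ 1  <
φ = 2, ψ = 2 ↦ 0  <
So 1 of the 9 assignments meets the threshold.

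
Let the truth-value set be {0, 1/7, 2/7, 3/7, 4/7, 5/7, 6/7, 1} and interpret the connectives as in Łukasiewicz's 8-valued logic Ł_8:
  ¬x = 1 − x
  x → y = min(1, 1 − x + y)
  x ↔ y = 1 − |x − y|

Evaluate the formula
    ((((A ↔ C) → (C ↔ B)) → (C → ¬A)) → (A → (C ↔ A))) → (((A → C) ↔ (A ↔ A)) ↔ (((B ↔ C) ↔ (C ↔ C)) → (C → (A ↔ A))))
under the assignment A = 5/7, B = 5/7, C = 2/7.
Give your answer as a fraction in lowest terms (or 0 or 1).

5/7

A ↔ C = 5/7 ↔ 2/7 = 4/7
C ↔ B = 2/7 ↔ 5/7 = 4/7
(A ↔ C) → (C ↔ B) = 4/7 → 4/7 = 1
¬A = ¬5/7 = 2/7
C → ¬A = 2/7 → 2/7 = 1
((A ↔ C) → (C ↔ B)) → (C → ¬A) = 1 → 1 = 1
C ↔ A = 2/7 ↔ 5/7 = 4/7
A → (C ↔ A) = 5/7 → 4/7 = 6/7
(((A ↔ C) → (C ↔ B)) → (C → ¬A)) → (A → (C ↔ A)) = 1 → 6/7 = 6/7
A → C = 5/7 → 2/7 = 4/7
A ↔ A = 5/7 ↔ 5/7 = 1
(A → C) ↔ (A ↔ A) = 4/7 ↔ 1 = 4/7
B ↔ C = 5/7 ↔ 2/7 = 4/7
C ↔ C = 2/7 ↔ 2/7 = 1
(B ↔ C) ↔ (C ↔ C) = 4/7 ↔ 1 = 4/7
A ↔ A = 5/7 ↔ 5/7 = 1
C → (A ↔ A) = 2/7 → 1 = 1
((B ↔ C) ↔ (C ↔ C)) → (C → (A ↔ A)) = 4/7 → 1 = 1
((A → C) ↔ (A ↔ A)) ↔ (((B ↔ C) ↔ (C ↔ C)) → (C → (A ↔ A))) = 4/7 ↔ 1 = 4/7
((((A ↔ C) → (C ↔ B)) → (C → ¬A)) → (A → (C ↔ A))) → (((A → C) ↔ (A ↔ A)) ↔ (((B ↔ C) ↔ (C ↔ C)) → (C → (A ↔ A)))) = 6/7 → 4/7 = 5/7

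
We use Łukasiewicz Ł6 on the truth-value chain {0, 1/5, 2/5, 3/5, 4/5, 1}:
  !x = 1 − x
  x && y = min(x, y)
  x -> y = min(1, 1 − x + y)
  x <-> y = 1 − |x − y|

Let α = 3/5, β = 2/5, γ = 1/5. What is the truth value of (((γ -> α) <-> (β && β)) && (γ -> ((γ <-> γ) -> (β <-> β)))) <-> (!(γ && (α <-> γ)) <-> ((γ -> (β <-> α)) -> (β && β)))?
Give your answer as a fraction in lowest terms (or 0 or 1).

γ -> α = 1/5 -> 3/5 = 1
β && β = 2/5 && 2/5 = 2/5
(γ -> α) <-> (β && β) = 1 <-> 2/5 = 2/5
γ <-> γ = 1/5 <-> 1/5 = 1
β <-> β = 2/5 <-> 2/5 = 1
(γ <-> γ) -> (β <-> β) = 1 -> 1 = 1
γ -> ((γ <-> γ) -> (β <-> β)) = 1/5 -> 1 = 1
((γ -> α) <-> (β && β)) && (γ -> ((γ <-> γ) -> (β <-> β))) = 2/5 && 1 = 2/5
α <-> γ = 3/5 <-> 1/5 = 3/5
γ && (α <-> γ) = 1/5 && 3/5 = 1/5
!(γ && (α <-> γ)) = !1/5 = 4/5
β <-> α = 2/5 <-> 3/5 = 4/5
γ -> (β <-> α) = 1/5 -> 4/5 = 1
β && β = 2/5 && 2/5 = 2/5
(γ -> (β <-> α)) -> (β && β) = 1 -> 2/5 = 2/5
!(γ && (α <-> γ)) <-> ((γ -> (β <-> α)) -> (β && β)) = 4/5 <-> 2/5 = 3/5
(((γ -> α) <-> (β && β)) && (γ -> ((γ <-> γ) -> (β <-> β)))) <-> (!(γ && (α <-> γ)) <-> ((γ -> (β <-> α)) -> (β && β))) = 2/5 <-> 3/5 = 4/5

4/5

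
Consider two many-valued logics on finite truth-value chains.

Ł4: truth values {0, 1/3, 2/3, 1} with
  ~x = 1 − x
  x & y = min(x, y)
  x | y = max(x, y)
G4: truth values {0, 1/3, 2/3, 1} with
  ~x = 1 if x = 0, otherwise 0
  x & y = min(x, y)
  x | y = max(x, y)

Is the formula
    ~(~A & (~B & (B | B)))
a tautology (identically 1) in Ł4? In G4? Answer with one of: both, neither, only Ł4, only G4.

only G4

In Ł4: at A = 0, B = 1/3 the value is 2/3 — not a tautology.
In G4: every assignment gives 1 — tautology.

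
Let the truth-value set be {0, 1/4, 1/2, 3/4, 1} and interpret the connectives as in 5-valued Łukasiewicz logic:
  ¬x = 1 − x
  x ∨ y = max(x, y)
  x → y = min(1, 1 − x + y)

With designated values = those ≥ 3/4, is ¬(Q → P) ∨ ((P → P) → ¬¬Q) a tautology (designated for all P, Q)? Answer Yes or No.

No

Counterexample: take P = 0, Q = 0.
Q → P = 0 → 0 = 1
¬(Q → P) = ¬1 = 0
P → P = 0 → 0 = 1
¬Q = ¬0 = 1
¬¬Q = ¬1 = 0
(P → P) → ¬¬Q = 1 → 0 = 0
¬(Q → P) ∨ ((P → P) → ¬¬Q) = 0 ∨ 0 = 0
This gives 0, which is below 3/4.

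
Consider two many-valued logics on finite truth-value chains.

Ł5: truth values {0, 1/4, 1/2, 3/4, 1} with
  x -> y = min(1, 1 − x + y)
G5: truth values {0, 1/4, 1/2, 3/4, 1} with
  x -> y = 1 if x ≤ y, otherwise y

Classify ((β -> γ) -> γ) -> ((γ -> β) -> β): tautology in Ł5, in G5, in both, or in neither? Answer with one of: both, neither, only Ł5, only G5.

In Ł5: every assignment gives 1 — tautology.
In G5: at β = 1/4, γ = 0 the value is 1/4 — not a tautology.

only Ł5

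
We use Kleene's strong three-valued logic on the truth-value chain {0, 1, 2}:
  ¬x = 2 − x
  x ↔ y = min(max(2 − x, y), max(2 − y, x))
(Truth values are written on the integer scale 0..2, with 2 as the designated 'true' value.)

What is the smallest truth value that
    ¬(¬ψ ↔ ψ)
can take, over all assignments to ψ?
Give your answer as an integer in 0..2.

Take ψ = 1:
¬ψ = ¬1 = 1
¬ψ ↔ ψ = 1 ↔ 1 = 1
¬(¬ψ ↔ ψ) = ¬1 = 1
No assignment yields a value below 1, so this is the minimum.

1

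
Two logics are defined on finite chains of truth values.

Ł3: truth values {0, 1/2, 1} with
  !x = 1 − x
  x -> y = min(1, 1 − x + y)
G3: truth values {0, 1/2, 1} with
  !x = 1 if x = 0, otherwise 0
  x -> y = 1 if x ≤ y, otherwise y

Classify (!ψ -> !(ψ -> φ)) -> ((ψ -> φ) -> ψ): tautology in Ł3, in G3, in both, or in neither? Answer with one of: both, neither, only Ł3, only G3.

In Ł3: every assignment gives 1 — tautology.
In G3: at φ = 1/2, ψ = 1/2 the value is 1/2 — not a tautology.

only Ł3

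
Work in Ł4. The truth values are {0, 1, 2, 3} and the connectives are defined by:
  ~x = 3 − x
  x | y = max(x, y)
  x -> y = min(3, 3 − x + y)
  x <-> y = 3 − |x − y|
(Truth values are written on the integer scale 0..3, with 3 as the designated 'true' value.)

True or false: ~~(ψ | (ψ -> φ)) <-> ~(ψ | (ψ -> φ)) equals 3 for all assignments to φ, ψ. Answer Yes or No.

No

Counterexample: take φ = 0, ψ = 0.
ψ -> φ = 0 -> 0 = 3
ψ | (ψ -> φ) = 0 | 3 = 3
~(ψ | (ψ -> φ)) = ~3 = 0
~~(ψ | (ψ -> φ)) = ~0 = 3
ψ -> φ = 0 -> 0 = 3
ψ | (ψ -> φ) = 0 | 3 = 3
~(ψ | (ψ -> φ)) = ~3 = 0
~~(ψ | (ψ -> φ)) <-> ~(ψ | (ψ -> φ)) = 3 <-> 0 = 0
This gives 0 ≠ 3.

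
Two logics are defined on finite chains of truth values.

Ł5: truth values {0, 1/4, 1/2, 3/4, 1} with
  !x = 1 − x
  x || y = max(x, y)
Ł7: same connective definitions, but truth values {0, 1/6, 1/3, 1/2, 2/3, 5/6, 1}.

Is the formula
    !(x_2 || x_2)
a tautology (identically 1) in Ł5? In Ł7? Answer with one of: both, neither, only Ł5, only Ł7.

neither

In Ł5: at x_2 = 1/4 the value is 3/4 — not a tautology.
In Ł7: at x_2 = 1/6 the value is 5/6 — not a tautology.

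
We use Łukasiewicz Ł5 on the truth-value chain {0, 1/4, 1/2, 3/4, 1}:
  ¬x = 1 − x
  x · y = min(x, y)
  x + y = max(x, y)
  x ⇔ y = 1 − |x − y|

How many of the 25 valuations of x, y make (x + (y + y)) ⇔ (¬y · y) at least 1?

value 1: 6 assignments (counts)
value 3/4: 3 assignments
value 1/2: 7 assignments
value 1/4: 3 assignments
value 0: 6 assignments
So 6 of the 25 assignments meet the threshold.

6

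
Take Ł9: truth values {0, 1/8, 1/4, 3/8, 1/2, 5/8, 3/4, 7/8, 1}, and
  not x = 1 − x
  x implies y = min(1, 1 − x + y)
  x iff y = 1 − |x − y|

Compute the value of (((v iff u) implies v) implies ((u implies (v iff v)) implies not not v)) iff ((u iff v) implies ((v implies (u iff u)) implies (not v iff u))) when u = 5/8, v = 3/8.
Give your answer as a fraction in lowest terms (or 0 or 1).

3/4

v iff u = 3/8 iff 5/8 = 3/4
(v iff u) implies v = 3/4 implies 3/8 = 5/8
v iff v = 3/8 iff 3/8 = 1
u implies (v iff v) = 5/8 implies 1 = 1
not v = not 3/8 = 5/8
not not v = not 5/8 = 3/8
(u implies (v iff v)) implies not not v = 1 implies 3/8 = 3/8
((v iff u) implies v) implies ((u implies (v iff v)) implies not not v) = 5/8 implies 3/8 = 3/4
u iff v = 5/8 iff 3/8 = 3/4
u iff u = 5/8 iff 5/8 = 1
v implies (u iff u) = 3/8 implies 1 = 1
not v = not 3/8 = 5/8
not v iff u = 5/8 iff 5/8 = 1
(v implies (u iff u)) implies (not v iff u) = 1 implies 1 = 1
(u iff v) implies ((v implies (u iff u)) implies (not v iff u)) = 3/4 implies 1 = 1
(((v iff u) implies v) implies ((u implies (v iff v)) implies not not v)) iff ((u iff v) implies ((v implies (u iff u)) implies (not v iff u))) = 3/4 iff 1 = 3/4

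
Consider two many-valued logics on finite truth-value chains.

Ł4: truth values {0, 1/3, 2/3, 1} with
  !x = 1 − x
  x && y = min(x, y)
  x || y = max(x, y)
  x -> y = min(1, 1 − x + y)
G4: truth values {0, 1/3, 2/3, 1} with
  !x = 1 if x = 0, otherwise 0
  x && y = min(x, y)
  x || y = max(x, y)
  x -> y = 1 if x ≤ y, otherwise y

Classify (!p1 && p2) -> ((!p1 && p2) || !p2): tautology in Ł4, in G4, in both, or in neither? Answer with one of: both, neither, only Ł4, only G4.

both

In Ł4: every assignment gives 1 — tautology.
In G4: every assignment gives 1 — tautology.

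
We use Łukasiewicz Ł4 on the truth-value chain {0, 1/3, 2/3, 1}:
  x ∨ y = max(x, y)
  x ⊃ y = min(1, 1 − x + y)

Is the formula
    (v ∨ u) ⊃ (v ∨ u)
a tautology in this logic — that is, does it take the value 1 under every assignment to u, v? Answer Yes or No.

u = 0, v = 0 ↦ 1
u = 0, v = 1/3 ↦ 1
u = 0, v = 2/3 ↦ 1
u = 0, v = 1 ↦ 1
u = 1/3, v = 0 ↦ 1
u = 1/3, v = 1/3 ↦ 1
u = 1/3, v = 2/3 ↦ 1
u = 1/3, v = 1 ↦ 1
u = 2/3, v = 0 ↦ 1
u = 2/3, v = 1/3 ↦ 1
u = 2/3, v = 2/3 ↦ 1
u = 2/3, v = 1 ↦ 1
u = 1, v = 0 ↦ 1
u = 1, v = 1/3 ↦ 1
u = 1, v = 2/3 ↦ 1
u = 1, v = 1 ↦ 1
Every assignment gives a value ≥ 1.

Yes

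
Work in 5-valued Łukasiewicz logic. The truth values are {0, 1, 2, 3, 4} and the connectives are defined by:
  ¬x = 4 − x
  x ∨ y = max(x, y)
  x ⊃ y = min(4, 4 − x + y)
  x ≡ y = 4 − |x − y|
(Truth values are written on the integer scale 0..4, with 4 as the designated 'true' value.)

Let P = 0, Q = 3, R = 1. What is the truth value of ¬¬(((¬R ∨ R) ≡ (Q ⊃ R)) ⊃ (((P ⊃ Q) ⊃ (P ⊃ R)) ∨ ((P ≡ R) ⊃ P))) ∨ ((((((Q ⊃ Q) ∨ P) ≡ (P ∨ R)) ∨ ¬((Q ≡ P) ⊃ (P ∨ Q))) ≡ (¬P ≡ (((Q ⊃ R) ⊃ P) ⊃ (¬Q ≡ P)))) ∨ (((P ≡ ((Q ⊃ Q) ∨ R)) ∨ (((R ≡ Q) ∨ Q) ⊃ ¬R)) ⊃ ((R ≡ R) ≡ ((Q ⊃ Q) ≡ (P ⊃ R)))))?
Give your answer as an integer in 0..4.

4

¬R = ¬1 = 3
¬R ∨ R = 3 ∨ 1 = 3
Q ⊃ R = 3 ⊃ 1 = 2
(¬R ∨ R) ≡ (Q ⊃ R) = 3 ≡ 2 = 3
P ⊃ Q = 0 ⊃ 3 = 4
P ⊃ R = 0 ⊃ 1 = 4
(P ⊃ Q) ⊃ (P ⊃ R) = 4 ⊃ 4 = 4
P ≡ R = 0 ≡ 1 = 3
(P ≡ R) ⊃ P = 3 ⊃ 0 = 1
((P ⊃ Q) ⊃ (P ⊃ R)) ∨ ((P ≡ R) ⊃ P) = 4 ∨ 1 = 4
((¬R ∨ R) ≡ (Q ⊃ R)) ⊃ (((P ⊃ Q) ⊃ (P ⊃ R)) ∨ ((P ≡ R) ⊃ P)) = 3 ⊃ 4 = 4
¬(((¬R ∨ R) ≡ (Q ⊃ R)) ⊃ (((P ⊃ Q) ⊃ (P ⊃ R)) ∨ ((P ≡ R) ⊃ P))) = ¬4 = 0
¬¬(((¬R ∨ R) ≡ (Q ⊃ R)) ⊃ (((P ⊃ Q) ⊃ (P ⊃ R)) ∨ ((P ≡ R) ⊃ P))) = ¬0 = 4
Q ⊃ Q = 3 ⊃ 3 = 4
(Q ⊃ Q) ∨ P = 4 ∨ 0 = 4
P ∨ R = 0 ∨ 1 = 1
((Q ⊃ Q) ∨ P) ≡ (P ∨ R) = 4 ≡ 1 = 1
Q ≡ P = 3 ≡ 0 = 1
P ∨ Q = 0 ∨ 3 = 3
(Q ≡ P) ⊃ (P ∨ Q) = 1 ⊃ 3 = 4
¬((Q ≡ P) ⊃ (P ∨ Q)) = ¬4 = 0
(((Q ⊃ Q) ∨ P) ≡ (P ∨ R)) ∨ ¬((Q ≡ P) ⊃ (P ∨ Q)) = 1 ∨ 0 = 1
¬P = ¬0 = 4
Q ⊃ R = 3 ⊃ 1 = 2
(Q ⊃ R) ⊃ P = 2 ⊃ 0 = 2
¬Q = ¬3 = 1
¬Q ≡ P = 1 ≡ 0 = 3
((Q ⊃ R) ⊃ P) ⊃ (¬Q ≡ P) = 2 ⊃ 3 = 4
¬P ≡ (((Q ⊃ R) ⊃ P) ⊃ (¬Q ≡ P)) = 4 ≡ 4 = 4
((((Q ⊃ Q) ∨ P) ≡ (P ∨ R)) ∨ ¬((Q ≡ P) ⊃ (P ∨ Q))) ≡ (¬P ≡ (((Q ⊃ R) ⊃ P) ⊃ (¬Q ≡ P))) = 1 ≡ 4 = 1
Q ⊃ Q = 3 ⊃ 3 = 4
(Q ⊃ Q) ∨ R = 4 ∨ 1 = 4
P ≡ ((Q ⊃ Q) ∨ R) = 0 ≡ 4 = 0
R ≡ Q = 1 ≡ 3 = 2
(R ≡ Q) ∨ Q = 2 ∨ 3 = 3
¬R = ¬1 = 3
((R ≡ Q) ∨ Q) ⊃ ¬R = 3 ⊃ 3 = 4
(P ≡ ((Q ⊃ Q) ∨ R)) ∨ (((R ≡ Q) ∨ Q) ⊃ ¬R) = 0 ∨ 4 = 4
R ≡ R = 1 ≡ 1 = 4
Q ⊃ Q = 3 ⊃ 3 = 4
P ⊃ R = 0 ⊃ 1 = 4
(Q ⊃ Q) ≡ (P ⊃ R) = 4 ≡ 4 = 4
(R ≡ R) ≡ ((Q ⊃ Q) ≡ (P ⊃ R)) = 4 ≡ 4 = 4
((P ≡ ((Q ⊃ Q) ∨ R)) ∨ (((R ≡ Q) ∨ Q) ⊃ ¬R)) ⊃ ((R ≡ R) ≡ ((Q ⊃ Q) ≡ (P ⊃ R))) = 4 ⊃ 4 = 4
(((((Q ⊃ Q) ∨ P) ≡ (P ∨ R)) ∨ ¬((Q ≡ P) ⊃ (P ∨ Q))) ≡ (¬P ≡ (((Q ⊃ R) ⊃ P) ⊃ (¬Q ≡ P)))) ∨ (((P ≡ ((Q ⊃ Q) ∨ R)) ∨ (((R ≡ Q) ∨ Q) ⊃ ¬R)) ⊃ ((R ≡ R) ≡ ((Q ⊃ Q) ≡ (P ⊃ R)))) = 1 ∨ 4 = 4
¬¬(((¬R ∨ R) ≡ (Q ⊃ R)) ⊃ (((P ⊃ Q) ⊃ (P ⊃ R)) ∨ ((P ≡ R) ⊃ P))) ∨ ((((((Q ⊃ Q) ∨ P) ≡ (P ∨ R)) ∨ ¬((Q ≡ P) ⊃ (P ∨ Q))) ≡ (¬P ≡ (((Q ⊃ R) ⊃ P) ⊃ (¬Q ≡ P)))) ∨ (((P ≡ ((Q ⊃ Q) ∨ R)) ∨ (((R ≡ Q) ∨ Q) ⊃ ¬R)) ⊃ ((R ≡ R) ≡ ((Q ⊃ Q) ≡ (P ⊃ R))))) = 4 ∨ 4 = 4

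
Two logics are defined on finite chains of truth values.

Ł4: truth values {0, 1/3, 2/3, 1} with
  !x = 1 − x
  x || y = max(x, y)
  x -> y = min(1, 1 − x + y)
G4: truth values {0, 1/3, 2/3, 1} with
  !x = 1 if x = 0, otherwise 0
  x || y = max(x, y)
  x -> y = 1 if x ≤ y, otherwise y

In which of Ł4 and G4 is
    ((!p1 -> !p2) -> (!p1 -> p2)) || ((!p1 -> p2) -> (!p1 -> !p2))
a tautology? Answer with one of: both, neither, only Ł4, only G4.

both

In Ł4: every assignment gives 1 — tautology.
In G4: every assignment gives 1 — tautology.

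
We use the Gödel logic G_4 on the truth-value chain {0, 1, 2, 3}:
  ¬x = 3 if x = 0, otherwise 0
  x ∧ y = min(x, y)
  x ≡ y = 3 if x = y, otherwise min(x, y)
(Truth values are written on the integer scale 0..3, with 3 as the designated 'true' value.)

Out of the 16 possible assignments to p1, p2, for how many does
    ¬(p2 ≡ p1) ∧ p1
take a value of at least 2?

p1 = 0, p2 = 0 ↦ 0  <
p1 = 0, p2 = 1 ↦ 0  <
p1 = 0, p2 = 2 ↦ 0  <
p1 = 0, p2 = 3 ↦ 0  <
p1 = 1, p2 = 0 ↦ 1  <
p1 = 1, p2 = 1 ↦ 0  <
p1 = 1, p2 = 2 ↦ 0  <
p1 = 1, p2 = 3 ↦ 0  <
p1 = 2, p2 = 0 ↦ 2  ≥
p1 = 2, p2 = 1 ↦ 0  <
p1 = 2, p2 = 2 ↦ 0  <
p1 = 2, p2 = 3 ↦ 0  <
p1 = 3, p2 = 0 ↦ 3  ≥
p1 = 3, p2 = 1 ↦ 0  <
p1 = 3, p2 = 2 ↦ 0  <
p1 = 3, p2 = 3 ↦ 0  <
So 2 of the 16 assignments meet the threshold.

2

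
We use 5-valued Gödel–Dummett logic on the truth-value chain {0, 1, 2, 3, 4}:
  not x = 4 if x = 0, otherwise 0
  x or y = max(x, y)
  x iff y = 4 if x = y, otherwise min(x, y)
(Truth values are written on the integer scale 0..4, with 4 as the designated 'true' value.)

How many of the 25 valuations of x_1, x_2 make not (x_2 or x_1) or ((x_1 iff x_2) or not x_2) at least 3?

11

value 4: 9 assignments (counts)
value 3: 2 assignments (counts)
value 2: 4 assignments
value 1: 6 assignments
value 0: 4 assignments
So 11 of the 25 assignments meet the threshold.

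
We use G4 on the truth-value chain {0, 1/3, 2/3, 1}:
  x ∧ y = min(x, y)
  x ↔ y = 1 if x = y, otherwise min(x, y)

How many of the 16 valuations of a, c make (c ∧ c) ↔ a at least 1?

a = 0, c = 0 ↦ 1  ≥
a = 0, c = 1/3 ↦ 0  <
a = 0, c = 2/3 ↦ 0  <
a = 0, c = 1 ↦ 0  <
a = 1/3, c = 0 ↦ 0  <
a = 1/3, c = 1/3 ↦ 1  ≥
a = 1/3, c = 2/3 ↦ 1/3  <
a = 1/3, c = 1 ↦ 1/3  <
a = 2/3, c = 0 ↦ 0  <
a = 2/3, c = 1/3 ↦ 1/3  <
a = 2/3, c = 2/3 ↦ 1  ≥
a = 2/3, c = 1 ↦ 2/3  <
a = 1, c = 0 ↦ 0  <
a = 1, c = 1/3 ↦ 1/3  <
a = 1, c = 2/3 ↦ 2/3  <
a = 1, c = 1 ↦ 1  ≥
So 4 of the 16 assignments meet the threshold.

4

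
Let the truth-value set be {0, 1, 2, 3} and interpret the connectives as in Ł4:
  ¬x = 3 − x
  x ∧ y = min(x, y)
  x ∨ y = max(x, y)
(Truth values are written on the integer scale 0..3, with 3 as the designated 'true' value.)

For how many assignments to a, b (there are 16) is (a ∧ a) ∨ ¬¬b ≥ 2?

a = 0, b = 0 ↦ 0  <
a = 0, b = 1 ↦ 1  <
a = 0, b = 2 ↦ 2  ≥
a = 0, b = 3 ↦ 3  ≥
a = 1, b = 0 ↦ 1  <
a = 1, b = 1 ↦ 1  <
a = 1, b = 2 ↦ 2  ≥
a = 1, b = 3 ↦ 3  ≥
a = 2, b = 0 ↦ 2  ≥
a = 2, b = 1 ↦ 2  ≥
a = 2, b = 2 ↦ 2  ≥
a = 2, b = 3 ↦ 3  ≥
a = 3, b = 0 ↦ 3  ≥
a = 3, b = 1 ↦ 3  ≥
a = 3, b = 2 ↦ 3  ≥
a = 3, b = 3 ↦ 3  ≥
So 12 of the 16 assignments meet the threshold.

12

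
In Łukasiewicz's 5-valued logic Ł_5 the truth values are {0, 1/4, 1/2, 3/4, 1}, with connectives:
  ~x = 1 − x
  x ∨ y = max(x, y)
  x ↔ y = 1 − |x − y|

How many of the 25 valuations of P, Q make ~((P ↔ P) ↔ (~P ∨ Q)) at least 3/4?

4

value 1: 1 assignment (counts)
value 3/4: 3 assignments (counts)
value 1/2: 5 assignments
value 1/4: 7 assignments
value 0: 9 assignments
So 4 of the 25 assignments meet the threshold.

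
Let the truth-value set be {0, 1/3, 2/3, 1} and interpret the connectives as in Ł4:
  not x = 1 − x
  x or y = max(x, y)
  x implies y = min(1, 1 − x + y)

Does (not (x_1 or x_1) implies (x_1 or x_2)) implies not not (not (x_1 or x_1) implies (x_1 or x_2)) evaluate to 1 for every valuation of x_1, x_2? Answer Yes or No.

x_1 = 0, x_2 = 0 ↦ 1
x_1 = 0, x_2 = 1/3 ↦ 1
x_1 = 0, x_2 = 2/3 ↦ 1
x_1 = 0, x_2 = 1 ↦ 1
x_1 = 1/3, x_2 = 0 ↦ 1
x_1 = 1/3, x_2 = 1/3 ↦ 1
x_1 = 1/3, x_2 = 2/3 ↦ 1
x_1 = 1/3, x_2 = 1 ↦ 1
x_1 = 2/3, x_2 = 0 ↦ 1
x_1 = 2/3, x_2 = 1/3 ↦ 1
x_1 = 2/3, x_2 = 2/3 ↦ 1
x_1 = 2/3, x_2 = 1 ↦ 1
x_1 = 1, x_2 = 0 ↦ 1
x_1 = 1, x_2 = 1/3 ↦ 1
x_1 = 1, x_2 = 2/3 ↦ 1
x_1 = 1, x_2 = 1 ↦ 1
Every assignment gives a value ≥ 1.

Yes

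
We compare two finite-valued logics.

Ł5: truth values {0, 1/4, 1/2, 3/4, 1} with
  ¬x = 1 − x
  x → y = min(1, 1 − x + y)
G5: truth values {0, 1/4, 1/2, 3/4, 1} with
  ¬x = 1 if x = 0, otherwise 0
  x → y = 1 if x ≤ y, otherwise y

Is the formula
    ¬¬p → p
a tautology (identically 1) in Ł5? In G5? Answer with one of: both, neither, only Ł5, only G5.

only Ł5

In Ł5: every assignment gives 1 — tautology.
In G5: at p = 1/4 the value is 1/4 — not a tautology.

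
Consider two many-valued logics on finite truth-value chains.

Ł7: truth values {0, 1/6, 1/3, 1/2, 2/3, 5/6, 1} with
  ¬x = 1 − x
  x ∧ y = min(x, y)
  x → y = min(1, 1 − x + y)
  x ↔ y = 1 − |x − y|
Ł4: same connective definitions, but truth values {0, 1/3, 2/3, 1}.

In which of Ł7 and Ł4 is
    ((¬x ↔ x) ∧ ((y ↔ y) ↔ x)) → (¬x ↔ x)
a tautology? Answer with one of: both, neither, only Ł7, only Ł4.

In Ł7: every assignment gives 1 — tautology.
In Ł4: every assignment gives 1 — tautology.

both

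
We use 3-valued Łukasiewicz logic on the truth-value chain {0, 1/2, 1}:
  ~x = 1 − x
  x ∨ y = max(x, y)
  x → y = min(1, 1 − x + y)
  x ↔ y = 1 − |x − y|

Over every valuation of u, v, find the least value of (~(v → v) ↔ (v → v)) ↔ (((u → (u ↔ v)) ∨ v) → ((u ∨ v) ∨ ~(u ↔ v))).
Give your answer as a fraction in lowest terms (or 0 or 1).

0

Take u = 0, v = 1:
v → v = 1 → 1 = 1
~(v → v) = ~1 = 0
v → v = 1 → 1 = 1
~(v → v) ↔ (v → v) = 0 ↔ 1 = 0
u ↔ v = 0 ↔ 1 = 0
u → (u ↔ v) = 0 → 0 = 1
(u → (u ↔ v)) ∨ v = 1 ∨ 1 = 1
u ∨ v = 0 ∨ 1 = 1
u ↔ v = 0 ↔ 1 = 0
~(u ↔ v) = ~0 = 1
(u ∨ v) ∨ ~(u ↔ v) = 1 ∨ 1 = 1
((u → (u ↔ v)) ∨ v) → ((u ∨ v) ∨ ~(u ↔ v)) = 1 → 1 = 1
(~(v → v) ↔ (v → v)) ↔ (((u → (u ↔ v)) ∨ v) → ((u ∨ v) ∨ ~(u ↔ v))) = 0 ↔ 1 = 0
No assignment yields a value below 0, so this is the minimum.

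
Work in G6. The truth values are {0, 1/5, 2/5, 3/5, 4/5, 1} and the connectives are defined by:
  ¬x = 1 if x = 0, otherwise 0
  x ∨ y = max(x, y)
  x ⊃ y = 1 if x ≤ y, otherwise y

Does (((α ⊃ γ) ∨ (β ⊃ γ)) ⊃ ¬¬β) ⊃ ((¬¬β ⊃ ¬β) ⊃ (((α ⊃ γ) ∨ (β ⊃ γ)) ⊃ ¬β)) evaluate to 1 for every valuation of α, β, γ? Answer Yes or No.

Yes

At α = 1, β = 3/5, γ = 3/5, for instance:
α ⊃ γ = 1 ⊃ 3/5 = 3/5
β ⊃ γ = 3/5 ⊃ 3/5 = 1
(α ⊃ γ) ∨ (β ⊃ γ) = 3/5 ∨ 1 = 1
¬β = ¬3/5 = 0
¬¬β = ¬0 = 1
((α ⊃ γ) ∨ (β ⊃ γ)) ⊃ ¬¬β = 1 ⊃ 1 = 1
¬β = ¬3/5 = 0
¬¬β ⊃ ¬β = 1 ⊃ 0 = 0
((α ⊃ γ) ∨ (β ⊃ γ)) ⊃ ¬β = 1 ⊃ 0 = 0
(¬¬β ⊃ ¬β) ⊃ (((α ⊃ γ) ∨ (β ⊃ γ)) ⊃ ¬β) = 0 ⊃ 0 = 1
(((α ⊃ γ) ∨ (β ⊃ γ)) ⊃ ¬¬β) ⊃ ((¬¬β ⊃ ¬β) ⊃ (((α ⊃ γ) ∨ (β ⊃ γ)) ⊃ ¬β)) = 1 ⊃ 1 = 1
and checking the remaining 215 assignments likewise gives ≥ 1 in every case.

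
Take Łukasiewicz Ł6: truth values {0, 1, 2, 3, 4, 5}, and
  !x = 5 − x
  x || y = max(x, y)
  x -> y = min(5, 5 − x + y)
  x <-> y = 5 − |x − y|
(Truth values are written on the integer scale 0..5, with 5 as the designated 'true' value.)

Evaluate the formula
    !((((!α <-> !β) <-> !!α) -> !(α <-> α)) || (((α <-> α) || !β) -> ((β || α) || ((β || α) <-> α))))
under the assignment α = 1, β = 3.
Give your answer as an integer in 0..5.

2

!α = !1 = 4
!β = !3 = 2
!α <-> !β = 4 <-> 2 = 3
!α = !1 = 4
!!α = !4 = 1
(!α <-> !β) <-> !!α = 3 <-> 1 = 3
α <-> α = 1 <-> 1 = 5
!(α <-> α) = !5 = 0
((!α <-> !β) <-> !!α) -> !(α <-> α) = 3 -> 0 = 2
α <-> α = 1 <-> 1 = 5
!β = !3 = 2
(α <-> α) || !β = 5 || 2 = 5
β || α = 3 || 1 = 3
β || α = 3 || 1 = 3
(β || α) <-> α = 3 <-> 1 = 3
(β || α) || ((β || α) <-> α) = 3 || 3 = 3
((α <-> α) || !β) -> ((β || α) || ((β || α) <-> α)) = 5 -> 3 = 3
(((!α <-> !β) <-> !!α) -> !(α <-> α)) || (((α <-> α) || !β) -> ((β || α) || ((β || α) <-> α))) = 2 || 3 = 3
!((((!α <-> !β) <-> !!α) -> !(α <-> α)) || (((α <-> α) || !β) -> ((β || α) || ((β || α) <-> α)))) = !3 = 2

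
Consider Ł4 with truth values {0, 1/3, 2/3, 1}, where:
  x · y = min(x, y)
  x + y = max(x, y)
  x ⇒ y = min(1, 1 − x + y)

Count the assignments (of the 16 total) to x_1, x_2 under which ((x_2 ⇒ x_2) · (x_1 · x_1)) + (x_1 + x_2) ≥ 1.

x_1 = 0, x_2 = 0 ↦ 0  <
x_1 = 0, x_2 = 1/3 ↦ 1/3  <
x_1 = 0, x_2 = 2/3 ↦ 2/3  <
x_1 = 0, x_2 = 1 ↦ 1  ≥
x_1 = 1/3, x_2 = 0 ↦ 1/3  <
x_1 = 1/3, x_2 = 1/3 ↦ 1/3  <
x_1 = 1/3, x_2 = 2/3 ↦ 2/3  <
x_1 = 1/3, x_2 = 1 ↦ 1  ≥
x_1 = 2/3, x_2 = 0 ↦ 2/3  <
x_1 = 2/3, x_2 = 1/3 ↦ 2/3  <
x_1 = 2/3, x_2 = 2/3 ↦ 2/3  <
x_1 = 2/3, x_2 = 1 ↦ 1  ≥
x_1 = 1, x_2 = 0 ↦ 1  ≥
x_1 = 1, x_2 = 1/3 ↦ 1  ≥
x_1 = 1, x_2 = 2/3 ↦ 1  ≥
x_1 = 1, x_2 = 1 ↦ 1  ≥
So 7 of the 16 assignments meet the threshold.

7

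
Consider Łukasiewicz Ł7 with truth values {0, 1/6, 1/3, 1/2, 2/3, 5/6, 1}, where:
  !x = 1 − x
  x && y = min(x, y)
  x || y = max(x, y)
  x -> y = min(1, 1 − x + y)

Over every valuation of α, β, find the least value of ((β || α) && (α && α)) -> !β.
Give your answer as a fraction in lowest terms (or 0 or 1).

0

Take α = 1, β = 1:
β || α = 1 || 1 = 1
α && α = 1 && 1 = 1
(β || α) && (α && α) = 1 && 1 = 1
!β = !1 = 0
((β || α) && (α && α)) -> !β = 1 -> 0 = 0
No assignment yields a value below 0, so this is the minimum.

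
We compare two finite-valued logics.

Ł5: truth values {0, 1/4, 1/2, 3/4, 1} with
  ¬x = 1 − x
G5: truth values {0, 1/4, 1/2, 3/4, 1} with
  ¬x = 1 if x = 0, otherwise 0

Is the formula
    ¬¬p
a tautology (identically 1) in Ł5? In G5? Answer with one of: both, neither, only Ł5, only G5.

In Ł5: at p = 0 the value is 0 — not a tautology.
In G5: at p = 0 the value is 0 — not a tautology.

neither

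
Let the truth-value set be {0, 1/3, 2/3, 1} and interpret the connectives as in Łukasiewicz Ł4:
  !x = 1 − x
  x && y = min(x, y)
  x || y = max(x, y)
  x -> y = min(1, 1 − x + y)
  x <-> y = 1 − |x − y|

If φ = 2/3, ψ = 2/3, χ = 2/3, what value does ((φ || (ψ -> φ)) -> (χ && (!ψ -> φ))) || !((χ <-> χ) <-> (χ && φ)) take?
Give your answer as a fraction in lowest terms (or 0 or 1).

2/3

ψ -> φ = 2/3 -> 2/3 = 1
φ || (ψ -> φ) = 2/3 || 1 = 1
!ψ = !2/3 = 1/3
!ψ -> φ = 1/3 -> 2/3 = 1
χ && (!ψ -> φ) = 2/3 && 1 = 2/3
(φ || (ψ -> φ)) -> (χ && (!ψ -> φ)) = 1 -> 2/3 = 2/3
χ <-> χ = 2/3 <-> 2/3 = 1
χ && φ = 2/3 && 2/3 = 2/3
(χ <-> χ) <-> (χ && φ) = 1 <-> 2/3 = 2/3
!((χ <-> χ) <-> (χ && φ)) = !2/3 = 1/3
((φ || (ψ -> φ)) -> (χ && (!ψ -> φ))) || !((χ <-> χ) <-> (χ && φ)) = 2/3 || 1/3 = 2/3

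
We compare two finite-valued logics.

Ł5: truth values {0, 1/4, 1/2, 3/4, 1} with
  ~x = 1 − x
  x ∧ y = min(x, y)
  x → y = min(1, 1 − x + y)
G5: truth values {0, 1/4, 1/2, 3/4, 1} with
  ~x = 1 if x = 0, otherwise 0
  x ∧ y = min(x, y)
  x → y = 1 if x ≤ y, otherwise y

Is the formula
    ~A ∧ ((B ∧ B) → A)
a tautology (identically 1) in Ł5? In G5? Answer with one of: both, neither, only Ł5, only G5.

In Ł5: at A = 0, B = 1/4 the value is 3/4 — not a tautology.
In G5: at A = 0, B = 1/4 the value is 0 — not a tautology.

neither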